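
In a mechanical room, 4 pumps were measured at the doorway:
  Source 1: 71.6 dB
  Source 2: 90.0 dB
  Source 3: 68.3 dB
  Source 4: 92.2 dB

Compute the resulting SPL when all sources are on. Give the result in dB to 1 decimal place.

Sum in the linear (power) domain: Σ 10^(Lᵢ/10) = 10^(71.6/10) + 10^(90.0/10) + 10^(68.3/10) + 10^(92.2/10) = 2.681e+09.
Back to dB: 10·log₁₀ Σ = 94.3 dB.

94.3 dB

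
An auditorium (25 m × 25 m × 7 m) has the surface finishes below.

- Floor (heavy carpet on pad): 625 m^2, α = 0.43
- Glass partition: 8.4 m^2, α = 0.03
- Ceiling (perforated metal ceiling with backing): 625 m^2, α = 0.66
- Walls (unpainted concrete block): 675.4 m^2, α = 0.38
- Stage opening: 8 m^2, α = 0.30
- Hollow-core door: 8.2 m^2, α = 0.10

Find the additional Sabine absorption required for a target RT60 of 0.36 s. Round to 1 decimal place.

1015.2 sabins

A₁ = Σ Sᵢαᵢ = 625×0.43 + 8.4×0.03 + 625×0.66 + 675.4×0.38 + 8×0.30 + 8.2×0.10 = 941.374 sabins.
Target A₂ = 0.161·4375/0.36 = 1956.597 sabins (V = 4375 m³).
Shortfall: 1956.597 − 941.374 = 1015.2 sabins.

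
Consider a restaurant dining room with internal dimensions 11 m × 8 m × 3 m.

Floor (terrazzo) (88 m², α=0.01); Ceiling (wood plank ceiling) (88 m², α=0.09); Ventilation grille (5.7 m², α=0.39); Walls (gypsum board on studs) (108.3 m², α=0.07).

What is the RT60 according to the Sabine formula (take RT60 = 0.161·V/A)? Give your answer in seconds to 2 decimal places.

2.28 sec

Summing Sᵢαᵢ: 0.880 + 7.920 + 2.223 + 7.581 → A = 18.604 sabins.
Volume V = 11 × 8 × 3 = 264 m³.
Sabine: RT60 = 0.161 × 264 / 18.604 = 2.28 s.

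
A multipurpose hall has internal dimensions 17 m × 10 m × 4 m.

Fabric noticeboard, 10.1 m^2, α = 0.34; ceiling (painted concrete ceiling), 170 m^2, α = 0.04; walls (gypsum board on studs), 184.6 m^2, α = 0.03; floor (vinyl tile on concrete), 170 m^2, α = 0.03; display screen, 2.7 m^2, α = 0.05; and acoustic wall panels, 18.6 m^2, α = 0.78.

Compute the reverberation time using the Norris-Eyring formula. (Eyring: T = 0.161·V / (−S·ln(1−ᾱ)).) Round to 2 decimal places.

2.98 sec

S = Σ Sᵢ = 556.0 m^2.
Absorption A = 10.1×0.34 + 170×0.04 + 184.6×0.03 + 170×0.03 + 2.7×0.05 + 18.6×0.78 = 35.515 sabins.
ᾱ = 35.515 / 556.0 = 0.0639.
−S·ln(1−ᾱ) = −556.0 × ln(1 − 0.0639) = 36.714.
V = 17 × 10 × 4 = 680 m³.
T = 0.161·V/[−S·ln(1−ᾱ)] = 0.161·680/36.714 = 2.98 s.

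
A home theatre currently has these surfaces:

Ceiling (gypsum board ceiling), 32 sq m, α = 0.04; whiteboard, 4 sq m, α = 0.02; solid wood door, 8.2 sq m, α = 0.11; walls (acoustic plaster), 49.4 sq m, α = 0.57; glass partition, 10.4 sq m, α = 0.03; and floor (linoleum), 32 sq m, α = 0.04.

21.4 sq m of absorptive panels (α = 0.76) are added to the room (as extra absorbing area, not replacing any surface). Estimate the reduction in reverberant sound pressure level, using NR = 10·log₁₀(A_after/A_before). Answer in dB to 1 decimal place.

A_before = Σ Sᵢαᵢ = 32·0.04 + 4·0.02 + 8.2·0.11 + 49.4·0.57 + 10.4·0.03 + 32·0.04 = 32.012 sabins.
Treatment contributes 21.4·0.76 = 16.264 sabins.
New total A_after = 48.276 sabins.
Reduction = 10 log₁₀(A_after/A_before) = 10 log₁₀(1.5081) = 1.8 dB.

1.8 dB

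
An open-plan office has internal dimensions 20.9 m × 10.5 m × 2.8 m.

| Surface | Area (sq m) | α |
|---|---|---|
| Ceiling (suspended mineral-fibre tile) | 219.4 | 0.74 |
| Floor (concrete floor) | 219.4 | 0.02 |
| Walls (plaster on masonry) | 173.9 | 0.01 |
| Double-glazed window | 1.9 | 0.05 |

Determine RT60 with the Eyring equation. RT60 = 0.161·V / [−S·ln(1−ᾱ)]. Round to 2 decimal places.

Total surface area S = 219.4 + 219.4 + 173.9 + 1.9 = 614.6 sq m.
Absorption A = 219.4×0.74 + 219.4×0.02 + 173.9×0.01 + 1.9×0.05 = 168.578 sabins.
ᾱ = 168.578 / 614.6 = 0.2743.
−S·ln(1−ᾱ) = −614.6 × ln(1 − 0.2743) = 197.052.
V = 20.9 × 10.5 × 2.8 = 614.46 m³.
RT60 = 0.161 × 614.46 / 197.052 = 0.50 s.

0.50 seconds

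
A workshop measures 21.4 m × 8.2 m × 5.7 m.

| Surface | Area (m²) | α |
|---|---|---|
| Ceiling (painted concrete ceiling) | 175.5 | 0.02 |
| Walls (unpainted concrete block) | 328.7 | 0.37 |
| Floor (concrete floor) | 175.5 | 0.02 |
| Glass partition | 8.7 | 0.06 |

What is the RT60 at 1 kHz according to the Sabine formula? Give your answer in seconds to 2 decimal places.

1.25 sec

A = Σ Sᵢαᵢ = 175.5*0.02 + 328.7*0.37 + 175.5*0.02 + 8.7*0.06 = 129.161 sabins.
Room volume: 1000.236 m³.
T = 0.161 V/A = 0.161·1000.236/129.161 = 1.25 s.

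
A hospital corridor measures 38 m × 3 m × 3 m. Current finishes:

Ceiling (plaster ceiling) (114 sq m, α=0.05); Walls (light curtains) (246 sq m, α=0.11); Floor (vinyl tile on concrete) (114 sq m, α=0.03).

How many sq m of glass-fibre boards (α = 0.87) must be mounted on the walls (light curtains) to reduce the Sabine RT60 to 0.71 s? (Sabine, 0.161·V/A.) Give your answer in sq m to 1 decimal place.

Total absorption A₁ = 114·0.05 + 246·0.11 + 114·0.03
  = 5.700 + 27.060 + 3.420 = 36.180 sq m sabins.
Required A₂ = 0.161·342/0.71 = 77.552 sabins.
Absorption to add: 77.552 − 36.180 = 41.372 sabins.
Each sq m of panel replacing the walls (light curtains) adds (0.87 − 0.11) = 0.76 sabins.
Panel area = 41.372 / 0.76 = 54.4 sq m.

54.4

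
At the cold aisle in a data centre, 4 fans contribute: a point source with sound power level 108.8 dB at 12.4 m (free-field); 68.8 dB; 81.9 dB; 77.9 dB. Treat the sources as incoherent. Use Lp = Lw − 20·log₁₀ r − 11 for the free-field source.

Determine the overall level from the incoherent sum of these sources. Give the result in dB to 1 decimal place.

Source at 12.4 m: Lp = 108.8 − 20·log₁₀(12.4) − 11 = 75.9 dB.
Sum in the linear (power) domain: Σ 10^(Lᵢ/10) = 10^(75.9/10) + 10^(68.8/10) + 10^(81.9/10) + 10^(77.9/10) = 2.63e+08.
Combined level = 10 log₁₀(2.63e+08) = 84.2 dB.

84.2 dB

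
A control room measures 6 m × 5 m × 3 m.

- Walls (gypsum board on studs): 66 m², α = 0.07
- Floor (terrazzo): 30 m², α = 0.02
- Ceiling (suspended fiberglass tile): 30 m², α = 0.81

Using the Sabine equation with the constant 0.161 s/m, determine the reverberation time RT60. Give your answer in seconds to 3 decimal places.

A = Σ Sᵢαᵢ = 66·0.07 + 30·0.02 + 30·0.81 = 29.520 sabins.
Volume V = 6 × 5 × 3 = 90 m³.
Sabine: RT60 = 0.161 × 90 / 29.520 = 0.491 s.

0.491 sec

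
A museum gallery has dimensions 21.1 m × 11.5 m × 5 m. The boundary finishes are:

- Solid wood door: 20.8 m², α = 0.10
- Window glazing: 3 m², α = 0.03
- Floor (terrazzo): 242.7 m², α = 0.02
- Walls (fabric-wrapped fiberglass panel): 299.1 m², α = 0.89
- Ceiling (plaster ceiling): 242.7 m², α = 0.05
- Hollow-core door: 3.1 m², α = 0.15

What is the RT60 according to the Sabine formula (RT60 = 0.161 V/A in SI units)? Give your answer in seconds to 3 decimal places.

0.683 s

Total absorption A = 20.8×0.10 + 3×0.03 + 242.7×0.02 + 299.1×0.89 + 242.7×0.05 + 3.1×0.15
  = 2.080 + 0.090 + 4.854 + 266.199 + 12.135 + 0.465 = 285.823 m² sabins.
V = 21.1·11.5·5 = 1213.25 m³.
RT60 = 0.161 · V / A = 0.161 × 1213.25 / 285.823 = 0.683 s.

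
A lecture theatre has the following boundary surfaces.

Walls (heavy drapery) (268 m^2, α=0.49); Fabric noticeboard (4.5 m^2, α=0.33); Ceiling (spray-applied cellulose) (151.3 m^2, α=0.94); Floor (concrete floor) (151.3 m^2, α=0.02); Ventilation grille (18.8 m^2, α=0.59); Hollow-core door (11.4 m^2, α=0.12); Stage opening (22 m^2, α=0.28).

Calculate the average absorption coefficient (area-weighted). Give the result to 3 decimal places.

S = Σ Sᵢ = 268 + 4.5 + 151.3 + 151.3 + 18.8 + 11.4 + 22 = 627.3 m^2.
A = 268·0.49 + 4.5·0.33 + 151.3·0.94 + 151.3·0.02 + 18.8·0.59 + 11.4·0.12 + 22·0.28 = 296.673 sabins.
ᾱ = 296.673 / 627.3 = 0.473.

0.473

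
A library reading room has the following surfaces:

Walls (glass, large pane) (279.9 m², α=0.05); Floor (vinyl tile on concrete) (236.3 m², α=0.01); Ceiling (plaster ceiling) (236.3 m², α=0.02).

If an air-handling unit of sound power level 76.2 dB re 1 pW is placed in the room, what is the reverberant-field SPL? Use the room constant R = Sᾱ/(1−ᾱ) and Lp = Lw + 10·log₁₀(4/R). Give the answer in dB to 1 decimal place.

68.9 dB

Σ(Sᵢαᵢ) = 279.9·0.05 + 236.3·0.01 + 236.3·0.02 = 21.084; total area S = 752.5 m².
ᾱ = 0.0280, so room constant R = A/(1−ᾱ) = 21.691 m².
Lp = Lw + 10 log₁₀(4/R) = 76.2 -7.34 = 68.9 dB.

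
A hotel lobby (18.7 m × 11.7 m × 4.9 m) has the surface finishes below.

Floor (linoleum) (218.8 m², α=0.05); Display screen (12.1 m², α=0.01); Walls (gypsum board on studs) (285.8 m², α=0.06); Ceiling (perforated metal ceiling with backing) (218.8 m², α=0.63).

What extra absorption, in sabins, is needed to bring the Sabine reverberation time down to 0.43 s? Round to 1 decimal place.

235.4 sabins

Summing Sᵢαᵢ: 10.940 + 0.121 + 17.148 + 137.844 → A₁ = 166.053 sabins.
For T = 0.43 s, need A₂ = 0.161·V/T = 0.161·1072.071/0.43 = 401.403 sabins.
Additional absorption ΔA = 401.403 − 166.053 = 235.4 sabins.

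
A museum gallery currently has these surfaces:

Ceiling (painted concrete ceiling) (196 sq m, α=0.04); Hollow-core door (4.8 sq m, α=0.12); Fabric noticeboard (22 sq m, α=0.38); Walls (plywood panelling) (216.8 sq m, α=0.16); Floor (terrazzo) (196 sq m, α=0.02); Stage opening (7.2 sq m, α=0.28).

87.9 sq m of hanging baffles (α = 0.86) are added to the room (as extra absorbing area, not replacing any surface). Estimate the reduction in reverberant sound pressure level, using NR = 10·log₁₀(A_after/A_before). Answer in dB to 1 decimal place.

3.6 dB

Summing Sᵢαᵢ: 7.840 + 0.576 + 8.360 + 34.688 + 3.920 + 2.016 → A_before = 57.400 sabins.
Treatment contributes 87.9·0.86 = 75.594 sabins.
A_after = 57.400 + 75.594 = 132.994 sabins.
NR = 10·log₁₀(132.994/57.400) = 3.6 dB.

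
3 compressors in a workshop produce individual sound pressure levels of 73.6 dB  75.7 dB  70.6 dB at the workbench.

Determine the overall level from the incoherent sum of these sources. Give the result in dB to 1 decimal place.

78.5 dB

Sum in the linear (power) domain: Σ 10^(Lᵢ/10) = 10^(73.6/10) + 10^(75.7/10) + 10^(70.6/10) = 7.154e+07.
L_total = 10·log₁₀(7.154e+07) = 78.5 dB.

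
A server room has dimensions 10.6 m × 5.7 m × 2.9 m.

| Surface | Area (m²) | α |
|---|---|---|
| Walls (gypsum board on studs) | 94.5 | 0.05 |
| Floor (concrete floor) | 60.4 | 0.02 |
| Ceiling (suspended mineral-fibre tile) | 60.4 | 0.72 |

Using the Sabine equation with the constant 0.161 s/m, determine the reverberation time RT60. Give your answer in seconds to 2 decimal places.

Total absorption A = 94.5×0.05 + 60.4×0.02 + 60.4×0.72
  = 4.725 + 1.208 + 43.488 = 49.421 m² sabins.
V = 10.6·5.7·2.9 = 175.218 m³.
T = 0.161 V/A = 0.161·175.218/49.421 = 0.57 s.

0.57 sec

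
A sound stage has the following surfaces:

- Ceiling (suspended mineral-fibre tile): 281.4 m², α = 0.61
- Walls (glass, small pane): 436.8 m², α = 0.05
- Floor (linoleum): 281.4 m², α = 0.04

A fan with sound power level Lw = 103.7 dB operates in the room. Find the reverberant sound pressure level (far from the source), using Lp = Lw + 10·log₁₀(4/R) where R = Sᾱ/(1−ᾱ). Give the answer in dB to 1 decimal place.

85.6 dB

Σ(Sᵢαᵢ) = 281.4·0.61 + 436.8·0.05 + 281.4·0.04 = 204.750; total area S = 999.6 m².
ᾱ = 0.2048, so room constant R = A/(1−ᾱ) = 257.482 m².
Lp = 103.7 + 10·log₁₀(4/257.482) = 103.7 + (-18.09) = 85.6 dB.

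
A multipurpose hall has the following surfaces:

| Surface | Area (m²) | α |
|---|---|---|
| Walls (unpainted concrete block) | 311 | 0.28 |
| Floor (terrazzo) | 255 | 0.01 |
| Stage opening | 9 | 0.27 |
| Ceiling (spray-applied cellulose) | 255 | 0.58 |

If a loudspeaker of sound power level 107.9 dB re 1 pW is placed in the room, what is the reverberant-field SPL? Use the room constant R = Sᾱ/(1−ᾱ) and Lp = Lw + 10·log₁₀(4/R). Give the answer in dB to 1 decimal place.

88.6 dB

Σ(Sᵢαᵢ) = 311×0.28 + 255×0.01 + 9×0.27 + 255×0.58 = 239.960; total area S = 830.0 m².
ᾱ = 239.960/830.0 = 0.2891; R = Sᾱ/(1−ᾱ) = 239.960/(1−0.2891) = 337.544 m².
Lp = 107.9 + 10·log₁₀(4/337.544) = 107.9 + (-19.26) = 88.6 dB.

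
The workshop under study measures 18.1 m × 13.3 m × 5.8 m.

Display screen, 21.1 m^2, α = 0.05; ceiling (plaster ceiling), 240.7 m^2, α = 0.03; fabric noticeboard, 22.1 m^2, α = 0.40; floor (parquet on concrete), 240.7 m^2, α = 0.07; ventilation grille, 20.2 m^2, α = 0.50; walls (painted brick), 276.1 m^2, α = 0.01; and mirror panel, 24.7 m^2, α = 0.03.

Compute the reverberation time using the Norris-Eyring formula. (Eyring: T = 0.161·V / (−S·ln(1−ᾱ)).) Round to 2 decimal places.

4.59 seconds

Total surface area S = 21.1 + 240.7 + 22.1 + 240.7 + 20.2 + 276.1 + 24.7 = 845.6 m^2.
Σ(Sᵢαᵢ) = 21.1·0.05 + 240.7·0.03 + 22.1·0.40 + 240.7·0.07 + 20.2·0.50 + 276.1·0.01 + 24.7·0.03 = 47.567.
Mean coefficient ᾱ = A/S = 0.0563.
−S·ln(1−ᾱ) = −845.6 × ln(1 − 0.0563) = 49.000.
V = 18.1 × 13.3 × 5.8 = 1396.234 m³.
T = 0.161·V/[−S·ln(1−ᾱ)] = 0.161·1396.234/49.000 = 4.59 s.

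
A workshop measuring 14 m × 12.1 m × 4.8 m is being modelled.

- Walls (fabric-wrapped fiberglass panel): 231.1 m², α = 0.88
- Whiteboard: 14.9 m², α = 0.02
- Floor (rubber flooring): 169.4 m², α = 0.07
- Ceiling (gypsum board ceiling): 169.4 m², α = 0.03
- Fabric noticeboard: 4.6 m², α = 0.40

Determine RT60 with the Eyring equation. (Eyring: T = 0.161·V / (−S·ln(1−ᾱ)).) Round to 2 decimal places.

0.47 s

S = Σ Sᵢ = 589.4 m².
Absorption A = 231.1×0.88 + 14.9×0.02 + 169.4×0.07 + 169.4×0.03 + 4.6×0.40 = 222.446 sabins.
Mean coefficient ᾱ = A/S = 0.3774.
−S·ln(1−ᾱ) = −589.4 × ln(1 − 0.3774) = 279.288.
V = 14 × 12.1 × 4.8 = 813.12 m³.
RT60 = 0.161 × 813.12 / 279.288 = 0.47 s.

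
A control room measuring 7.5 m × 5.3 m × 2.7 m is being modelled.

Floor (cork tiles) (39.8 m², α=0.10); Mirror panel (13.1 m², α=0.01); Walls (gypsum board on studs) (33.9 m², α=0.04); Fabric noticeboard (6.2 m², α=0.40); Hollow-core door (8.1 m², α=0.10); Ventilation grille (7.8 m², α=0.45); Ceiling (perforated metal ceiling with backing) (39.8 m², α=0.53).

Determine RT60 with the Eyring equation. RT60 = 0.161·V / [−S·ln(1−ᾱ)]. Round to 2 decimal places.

0.46 s

S = Σ Sᵢ = 148.7 m².
Σ(Sᵢαᵢ) = 39.8×0.10 + 13.1×0.01 + 33.9×0.04 + 6.2×0.40 + 8.1×0.10 + 7.8×0.45 + 39.8×0.53 = 33.361.
Mean coefficient ᾱ = A/S = 0.2244.
−S·ln(1−ᾱ) = −148.7 × ln(1 − 0.2244) = 37.787.
V = 7.5 × 5.3 × 2.7 = 107.325 m³.
RT60 = 0.161 × 107.325 / 37.787 = 0.46 s.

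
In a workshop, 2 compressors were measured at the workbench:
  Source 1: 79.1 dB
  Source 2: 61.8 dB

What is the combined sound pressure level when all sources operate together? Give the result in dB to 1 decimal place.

Σ 10^(Lᵢ/10) = 8.28e+07.
L_total = 10·log₁₀(8.28e+07) = 79.2 dB.

79.2 dB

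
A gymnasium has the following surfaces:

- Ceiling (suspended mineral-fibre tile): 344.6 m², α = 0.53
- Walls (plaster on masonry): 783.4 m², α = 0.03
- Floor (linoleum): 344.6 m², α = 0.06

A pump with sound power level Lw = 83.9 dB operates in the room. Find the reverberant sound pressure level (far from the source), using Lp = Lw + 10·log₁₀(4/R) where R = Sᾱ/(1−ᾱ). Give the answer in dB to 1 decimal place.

65.6 dB

Σ(Sᵢαᵢ) = 344.6·0.53 + 783.4·0.03 + 344.6·0.06 = 226.816; total area S = 1472.6 m².
ᾱ = 0.1540, so room constant R = A/(1−ᾱ) = 268.104 m².
Lp = 83.9 + 10·log₁₀(4/268.104) = 83.9 + (-18.26) = 65.6 dB.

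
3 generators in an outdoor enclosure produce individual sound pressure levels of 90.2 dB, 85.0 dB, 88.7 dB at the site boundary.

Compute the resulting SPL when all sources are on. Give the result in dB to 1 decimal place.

Sum in the linear (power) domain: Σ 10^(Lᵢ/10) = 10^(90.2/10) + 10^(85.0/10) + 10^(88.7/10) = 2.105e+09.
Back to dB: 10·log₁₀ Σ = 93.2 dB.

93.2 dB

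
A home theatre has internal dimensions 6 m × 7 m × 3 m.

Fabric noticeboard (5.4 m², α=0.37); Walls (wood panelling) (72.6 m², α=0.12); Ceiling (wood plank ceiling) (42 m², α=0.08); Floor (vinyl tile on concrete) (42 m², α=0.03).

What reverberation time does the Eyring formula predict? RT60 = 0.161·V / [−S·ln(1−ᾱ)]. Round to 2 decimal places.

1.26 seconds

S = Σ Sᵢ = 162.0 m².
Σ(Sᵢαᵢ) = 5.4·0.37 + 72.6·0.12 + 42·0.08 + 42·0.03 = 15.330.
ᾱ = 15.330 / 162.0 = 0.0946.
Eyring denominator: −S ln(1−ᾱ) = 16.099.
V = 6 × 7 × 3 = 126 m³.
T = 0.161·V/[−S·ln(1−ᾱ)] = 0.161·126/16.099 = 1.26 s.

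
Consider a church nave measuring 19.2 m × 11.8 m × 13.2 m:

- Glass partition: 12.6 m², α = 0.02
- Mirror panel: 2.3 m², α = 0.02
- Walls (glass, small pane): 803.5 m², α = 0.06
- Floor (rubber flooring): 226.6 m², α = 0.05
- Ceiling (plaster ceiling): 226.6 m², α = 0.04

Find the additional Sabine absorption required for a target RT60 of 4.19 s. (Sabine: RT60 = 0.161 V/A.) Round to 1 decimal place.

46.0 sabins

Summing Sᵢαᵢ: 0.252 + 0.046 + 48.210 + 11.330 + 9.064 → A₁ = 68.902 sabins.
For T = 4.19 s, need A₂ = 0.161·V/T = 0.161·2990.592/4.19 = 114.913 sabins.
ΔA = A₂ − A₁ = 114.913 − 68.902 = 46.0 sabins.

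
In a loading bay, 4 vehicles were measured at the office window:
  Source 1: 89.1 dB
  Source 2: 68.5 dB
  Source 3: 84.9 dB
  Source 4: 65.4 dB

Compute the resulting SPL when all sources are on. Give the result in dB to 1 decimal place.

90.5 dB

Sum in the linear (power) domain: Σ 10^(Lᵢ/10) = 10^(89.1/10) + 10^(68.5/10) + 10^(84.9/10) + 10^(65.4/10) = 1.132e+09.
L_total = 10·log₁₀(1.132e+09) = 90.5 dB.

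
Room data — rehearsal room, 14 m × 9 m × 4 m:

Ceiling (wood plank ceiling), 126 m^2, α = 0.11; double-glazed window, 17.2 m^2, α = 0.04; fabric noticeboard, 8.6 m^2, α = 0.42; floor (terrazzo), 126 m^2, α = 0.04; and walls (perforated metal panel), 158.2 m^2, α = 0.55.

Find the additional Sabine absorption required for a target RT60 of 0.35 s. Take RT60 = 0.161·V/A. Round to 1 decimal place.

Summing Sᵢαᵢ: 13.860 + 0.688 + 3.612 + 5.040 + 87.010 → A₁ = 110.210 sabins.
Target A₂ = 0.161·504/0.35 = 231.840 sabins (V = 504 m³).
ΔA = A₂ − A₁ = 231.840 − 110.210 = 121.6 sabins.

121.6 sabins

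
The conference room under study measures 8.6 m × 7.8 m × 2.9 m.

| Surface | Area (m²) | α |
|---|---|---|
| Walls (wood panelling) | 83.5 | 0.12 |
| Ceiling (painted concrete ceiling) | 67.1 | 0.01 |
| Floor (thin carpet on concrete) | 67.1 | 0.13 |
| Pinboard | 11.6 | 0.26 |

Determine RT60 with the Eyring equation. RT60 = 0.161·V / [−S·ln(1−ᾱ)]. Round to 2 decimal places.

1.33 s

S = Σ Sᵢ = 229.3 m².
Absorption A = 83.5·0.12 + 67.1·0.01 + 67.1·0.13 + 11.6·0.26 = 22.430 sabins.
Mean coefficient ᾱ = A/S = 0.0978.
−S·ln(1−ᾱ) = −229.3 × ln(1 − 0.0978) = 23.599.
V = 8.6 × 7.8 × 2.9 = 194.532 m³.
RT60 = 0.161 × 194.532 / 23.599 = 1.33 s.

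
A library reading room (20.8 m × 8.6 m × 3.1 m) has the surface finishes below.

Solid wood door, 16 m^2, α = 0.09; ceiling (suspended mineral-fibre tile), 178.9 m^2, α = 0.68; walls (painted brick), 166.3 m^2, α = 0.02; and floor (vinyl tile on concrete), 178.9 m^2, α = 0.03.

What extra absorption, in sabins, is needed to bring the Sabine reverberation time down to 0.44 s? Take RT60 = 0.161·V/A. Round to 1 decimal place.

71.1 sabins

Total absorption A₁ = 16×0.09 + 178.9×0.68 + 166.3×0.02 + 178.9×0.03
  = 1.440 + 121.652 + 3.326 + 5.367 = 131.785 m^2 sabins.
For T = 0.44 s, need A₂ = 0.161·V/T = 0.161·554.528/0.44 = 202.907 sabins.
Shortfall: 202.907 − 131.785 = 71.1 sabins.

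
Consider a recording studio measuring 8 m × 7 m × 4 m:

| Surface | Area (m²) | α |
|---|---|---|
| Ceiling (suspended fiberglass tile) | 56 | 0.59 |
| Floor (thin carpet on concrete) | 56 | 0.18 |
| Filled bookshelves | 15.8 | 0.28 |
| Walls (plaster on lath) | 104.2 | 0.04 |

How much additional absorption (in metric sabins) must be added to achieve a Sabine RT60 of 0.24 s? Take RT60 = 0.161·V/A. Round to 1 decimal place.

98.6 sabins

Summing Sᵢαᵢ: 33.040 + 10.080 + 4.424 + 4.168 → A₁ = 51.712 sabins.
For T = 0.24 s, need A₂ = 0.161·V/T = 0.161·224/0.24 = 150.267 sabins.
Shortfall: 150.267 − 51.712 = 98.6 sabins.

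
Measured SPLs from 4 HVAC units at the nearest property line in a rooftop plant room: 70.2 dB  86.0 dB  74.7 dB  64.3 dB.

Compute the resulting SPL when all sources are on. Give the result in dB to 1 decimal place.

Sum in the linear (power) domain: Σ 10^(Lᵢ/10) = 10^(70.2/10) + 10^(86.0/10) + 10^(74.7/10) + 10^(64.3/10) = 4.408e+08.
Back to dB: 10·log₁₀ Σ = 86.4 dB.

86.4 dB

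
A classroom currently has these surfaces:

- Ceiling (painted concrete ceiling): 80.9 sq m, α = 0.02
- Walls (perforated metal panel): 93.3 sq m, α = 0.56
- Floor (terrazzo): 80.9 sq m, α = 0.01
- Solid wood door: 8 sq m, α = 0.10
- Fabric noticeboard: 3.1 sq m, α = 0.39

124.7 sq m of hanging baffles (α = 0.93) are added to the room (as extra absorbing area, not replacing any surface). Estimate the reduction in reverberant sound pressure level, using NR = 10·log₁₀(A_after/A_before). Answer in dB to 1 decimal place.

4.8 dB

Summing Sᵢαᵢ: 1.618 + 52.248 + 0.809 + 0.800 + 1.209 → A_before = 56.684 sabins.
Added absorption = 124.7 × 0.93 = 115.971 sabins.
A_after = 56.684 + 115.971 = 172.655 sabins.
Reduction = 10 log₁₀(A_after/A_before) = 10 log₁₀(3.0459) = 4.8 dB.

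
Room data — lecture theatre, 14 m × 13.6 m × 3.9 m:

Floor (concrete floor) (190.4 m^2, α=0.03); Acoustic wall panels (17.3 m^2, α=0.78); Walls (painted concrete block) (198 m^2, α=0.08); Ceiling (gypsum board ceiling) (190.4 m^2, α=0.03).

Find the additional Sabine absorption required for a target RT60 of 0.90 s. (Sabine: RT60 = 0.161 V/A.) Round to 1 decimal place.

Equivalent absorption area: A₁ = 190.4·0.03 + 17.3·0.78 + 198·0.08 + 190.4·0.03 = 40.758 m^2.
For T = 0.90 s, need A₂ = 0.161·V/T = 0.161·742.56/0.90 = 132.836 sabins.
ΔA = A₂ − A₁ = 132.836 − 40.758 = 92.1 sabins.

92.1 sabins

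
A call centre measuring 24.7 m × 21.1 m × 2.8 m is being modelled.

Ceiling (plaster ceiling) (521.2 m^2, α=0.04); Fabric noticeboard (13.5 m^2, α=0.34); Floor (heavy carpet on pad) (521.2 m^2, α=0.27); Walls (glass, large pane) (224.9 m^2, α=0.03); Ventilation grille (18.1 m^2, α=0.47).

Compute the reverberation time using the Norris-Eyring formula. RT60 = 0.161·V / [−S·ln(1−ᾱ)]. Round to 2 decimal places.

1.20 sec

Total surface area S = 521.2 + 13.5 + 521.2 + 224.9 + 18.1 = 1298.9 m^2.
Absorption A = 521.2·0.04 + 13.5·0.34 + 521.2·0.27 + 224.9·0.03 + 18.1·0.47 = 181.416 sabins.
ᾱ = 181.416 / 1298.9 = 0.1397.
−S·ln(1−ᾱ) = −1298.9 × ln(1 − 0.1397) = 195.451.
V = 24.7 × 21.1 × 2.8 = 1459.276 m³.
T = 0.161·V/[−S·ln(1−ᾱ)] = 0.161·1459.276/195.451 = 1.20 s.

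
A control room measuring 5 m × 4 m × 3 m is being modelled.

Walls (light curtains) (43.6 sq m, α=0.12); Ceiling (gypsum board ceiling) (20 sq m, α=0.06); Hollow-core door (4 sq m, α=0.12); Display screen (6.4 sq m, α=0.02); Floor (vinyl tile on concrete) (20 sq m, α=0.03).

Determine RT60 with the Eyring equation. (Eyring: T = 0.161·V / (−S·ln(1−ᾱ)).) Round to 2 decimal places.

S = Σ Sᵢ = 94.0 sq m.
Absorption A = 43.6·0.12 + 20·0.06 + 4·0.12 + 6.4·0.02 + 20·0.03 = 7.640 sabins.
ᾱ = 7.640 / 94.0 = 0.0813.
Eyring denominator: −S ln(1−ᾱ) = 7.971.
V = 5 × 4 × 3 = 60 m³.
T = 0.161·V/[−S·ln(1−ᾱ)] = 0.161·60/7.971 = 1.21 s.

1.21 seconds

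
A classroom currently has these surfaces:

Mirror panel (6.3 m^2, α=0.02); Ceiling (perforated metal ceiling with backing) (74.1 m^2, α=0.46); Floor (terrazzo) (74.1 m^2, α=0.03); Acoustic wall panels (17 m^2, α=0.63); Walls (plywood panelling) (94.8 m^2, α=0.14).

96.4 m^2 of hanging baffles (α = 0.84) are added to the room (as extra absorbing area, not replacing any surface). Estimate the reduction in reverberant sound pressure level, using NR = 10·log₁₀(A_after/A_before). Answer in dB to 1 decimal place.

3.7 dB

Total absorption A_before = 6.3·0.02 + 74.1·0.46 + 74.1·0.03 + 17·0.63 + 94.8·0.14
  = 0.126 + 34.086 + 2.223 + 10.710 + 13.272 = 60.417 m^2 sabins.
Added absorption = 96.4 × 0.84 = 80.976 sabins.
New total A_after = 141.393 sabins.
Reduction = 10 log₁₀(A_after/A_before) = 10 log₁₀(2.3403) = 3.7 dB.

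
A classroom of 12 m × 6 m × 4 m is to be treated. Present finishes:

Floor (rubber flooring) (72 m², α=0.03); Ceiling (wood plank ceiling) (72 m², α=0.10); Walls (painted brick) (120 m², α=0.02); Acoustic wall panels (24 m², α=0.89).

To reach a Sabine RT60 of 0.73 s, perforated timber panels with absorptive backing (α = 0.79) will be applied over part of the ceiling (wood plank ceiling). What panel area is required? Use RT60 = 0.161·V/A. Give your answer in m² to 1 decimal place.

44.1

A₁ = Σ Sᵢαᵢ = 72*0.03 + 72*0.10 + 120*0.02 + 24*0.89 = 33.120 sabins.
V = 288 m³. Target absorption A₂ = 0.161 × 288 / 0.73 = 63.518 sabins.
Absorption to add: 63.518 − 33.120 = 30.398 sabins.
Each m² of panel replacing the ceiling (wood plank ceiling) adds (0.79 − 0.10) = 0.69 sabins.
Panel area = 30.398 / 0.69 = 44.1 m².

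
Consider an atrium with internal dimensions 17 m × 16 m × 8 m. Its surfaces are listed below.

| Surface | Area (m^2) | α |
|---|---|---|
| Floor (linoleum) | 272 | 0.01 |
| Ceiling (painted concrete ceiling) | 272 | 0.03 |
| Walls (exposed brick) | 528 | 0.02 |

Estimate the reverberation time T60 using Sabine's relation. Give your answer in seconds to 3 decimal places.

16.340 sec

Equivalent absorption area: A = 272×0.01 + 272×0.03 + 528×0.02 = 21.440 m^2.
V = 17·16·8 = 2176 m³.
RT60 = 0.161 · V / A = 0.161 × 2176 / 21.440 = 16.340 s.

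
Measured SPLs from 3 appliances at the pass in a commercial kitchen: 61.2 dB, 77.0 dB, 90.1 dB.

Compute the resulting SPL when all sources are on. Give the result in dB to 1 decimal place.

90.3 dB

Σ 10^(Lᵢ/10) = 1.075e+09.
Combined level = 10 log₁₀(1.075e+09) = 90.3 dB.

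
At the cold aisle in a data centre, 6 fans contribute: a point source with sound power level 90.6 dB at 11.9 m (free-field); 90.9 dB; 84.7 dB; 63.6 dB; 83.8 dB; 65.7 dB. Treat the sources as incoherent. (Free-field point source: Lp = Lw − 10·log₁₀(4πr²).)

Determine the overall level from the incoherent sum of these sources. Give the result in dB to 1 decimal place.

92.5 dB

Source at 11.9 m: Lp = 90.6 − 10·log₁₀(4π·11.9²) = 90.6 − 10·log₁₀(1779.524) = 58.1 dB.
Σ 10^(Lᵢ/10) = 1.772e+09.
Back to dB: 10·log₁₀ Σ = 92.5 dB.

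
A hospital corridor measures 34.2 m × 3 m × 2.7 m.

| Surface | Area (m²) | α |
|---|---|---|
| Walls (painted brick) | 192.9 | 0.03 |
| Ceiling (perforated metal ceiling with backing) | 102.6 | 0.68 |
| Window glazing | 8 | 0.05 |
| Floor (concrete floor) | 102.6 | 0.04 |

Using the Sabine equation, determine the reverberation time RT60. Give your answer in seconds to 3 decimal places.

0.557 sec

Total absorption A = 192.9×0.03 + 102.6×0.68 + 8×0.05 + 102.6×0.04
  = 5.787 + 69.768 + 0.400 + 4.104 = 80.059 m² sabins.
Volume V = 34.2 × 3 × 2.7 = 277.02 m³.
RT60 = 0.161 · V / A = 0.161 × 277.02 / 80.059 = 0.557 s.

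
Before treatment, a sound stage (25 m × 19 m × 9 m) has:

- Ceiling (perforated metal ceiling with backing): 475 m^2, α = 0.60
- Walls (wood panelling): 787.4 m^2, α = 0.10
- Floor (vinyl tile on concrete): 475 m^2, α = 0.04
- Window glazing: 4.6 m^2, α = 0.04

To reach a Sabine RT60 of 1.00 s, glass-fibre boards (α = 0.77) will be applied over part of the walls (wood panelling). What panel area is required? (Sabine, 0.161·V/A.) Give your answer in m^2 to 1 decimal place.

Total absorption A₁ = 475·0.60 + 787.4·0.10 + 475·0.04 + 4.6·0.04
  = 285.000 + 78.740 + 19.000 + 0.184 = 382.924 m^2 sabins.
Required A₂ = 0.161·4275/1.00 = 688.275 sabins.
ΔA needed = 688.275 − 382.924 = 305.351 sabins.
Each m^2 of panel replacing the walls (wood panelling) adds (0.77 − 0.10) = 0.67 sabins.
Area = ΔA/Δα = 305.351/0.67 = 455.7 m^2.

455.7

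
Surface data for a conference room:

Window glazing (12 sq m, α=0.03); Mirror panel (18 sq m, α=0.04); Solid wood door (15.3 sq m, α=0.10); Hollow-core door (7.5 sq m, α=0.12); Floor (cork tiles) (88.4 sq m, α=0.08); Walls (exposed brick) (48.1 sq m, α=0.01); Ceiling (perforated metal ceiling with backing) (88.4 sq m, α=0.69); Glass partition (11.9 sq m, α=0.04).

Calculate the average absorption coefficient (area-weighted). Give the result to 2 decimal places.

S = Σ Sᵢ = 12 + 18 + 15.3 + 7.5 + 88.4 + 48.1 + 88.4 + 11.9 = 289.6 sq m.
A = 12×0.03 + 18×0.04 + 15.3×0.10 + 7.5×0.12 + 88.4×0.08 + 48.1×0.01 + 88.4×0.69 + 11.9×0.04 = 72.535 sabins.
ᾱ = 72.535 / 289.6 = 0.25.

0.25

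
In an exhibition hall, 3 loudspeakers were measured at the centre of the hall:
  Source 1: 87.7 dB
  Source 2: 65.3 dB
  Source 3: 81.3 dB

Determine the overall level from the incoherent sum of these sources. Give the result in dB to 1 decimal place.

88.6 dB

Sum in the linear (power) domain: Σ 10^(Lᵢ/10) = 10^(87.7/10) + 10^(65.3/10) + 10^(81.3/10) = 7.271e+08.
L_total = 10·log₁₀(7.271e+08) = 88.6 dB.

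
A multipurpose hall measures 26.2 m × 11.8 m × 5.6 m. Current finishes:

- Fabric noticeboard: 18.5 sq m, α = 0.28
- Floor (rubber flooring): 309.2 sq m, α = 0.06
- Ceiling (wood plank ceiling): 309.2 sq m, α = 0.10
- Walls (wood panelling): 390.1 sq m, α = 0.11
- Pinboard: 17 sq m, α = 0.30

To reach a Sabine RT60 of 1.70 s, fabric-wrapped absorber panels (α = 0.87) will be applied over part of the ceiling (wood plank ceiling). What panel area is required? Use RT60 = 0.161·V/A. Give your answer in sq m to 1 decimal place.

79.6

Summing Sᵢαᵢ: 5.180 + 18.552 + 30.920 + 42.911 + 5.100 → A₁ = 102.663 sabins.
Required A₂ = 0.161·1731.296/1.70 = 163.964 sabins.
ΔA needed = 163.964 − 102.663 = 61.301 sabins.
Net gain per sq m: Δα = 0.87 − 0.10 = 0.77.
Panel area = 61.301 / 0.77 = 79.6 sq m.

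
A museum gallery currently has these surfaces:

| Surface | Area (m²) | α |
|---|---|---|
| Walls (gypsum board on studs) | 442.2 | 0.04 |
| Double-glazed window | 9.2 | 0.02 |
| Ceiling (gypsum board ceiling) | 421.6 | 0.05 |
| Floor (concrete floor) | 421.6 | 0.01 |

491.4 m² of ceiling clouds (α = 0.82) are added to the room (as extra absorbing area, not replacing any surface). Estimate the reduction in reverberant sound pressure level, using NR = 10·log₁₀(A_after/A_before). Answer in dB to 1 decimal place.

10.1 dB

Total absorption A_before = 442.2*0.04 + 9.2*0.02 + 421.6*0.05 + 421.6*0.01
  = 17.688 + 0.184 + 21.080 + 4.216 = 43.168 m² sabins.
Added absorption = 491.4 × 0.82 = 402.948 sabins.
A_after = 43.168 + 402.948 = 446.116 sabins.
Reduction = 10 log₁₀(A_after/A_before) = 10 log₁₀(10.3344) = 10.1 dB.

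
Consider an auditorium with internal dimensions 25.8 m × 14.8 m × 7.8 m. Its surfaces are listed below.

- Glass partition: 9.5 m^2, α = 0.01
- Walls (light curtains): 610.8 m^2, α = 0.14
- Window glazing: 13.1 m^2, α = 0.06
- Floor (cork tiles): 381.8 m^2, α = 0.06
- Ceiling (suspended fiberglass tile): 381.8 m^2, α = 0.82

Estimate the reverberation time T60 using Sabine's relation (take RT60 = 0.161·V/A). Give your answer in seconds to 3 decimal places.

1.135 s

Equivalent absorption area: A = 9.5×0.01 + 610.8×0.14 + 13.1×0.06 + 381.8×0.06 + 381.8×0.82 = 422.377 m^2.
Room volume: 2978.352 m³.
RT60 = 0.161 · V / A = 0.161 × 2978.352 / 422.377 = 1.135 s.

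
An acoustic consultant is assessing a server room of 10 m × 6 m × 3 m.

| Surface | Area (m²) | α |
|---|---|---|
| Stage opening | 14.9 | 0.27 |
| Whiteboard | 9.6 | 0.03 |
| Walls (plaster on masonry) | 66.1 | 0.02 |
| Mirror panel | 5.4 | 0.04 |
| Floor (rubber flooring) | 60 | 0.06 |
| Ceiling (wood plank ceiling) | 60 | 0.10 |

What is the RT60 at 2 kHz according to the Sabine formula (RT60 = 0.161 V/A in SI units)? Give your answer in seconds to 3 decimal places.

1.876 sec

A = Σ Sᵢαᵢ = 14.9*0.27 + 9.6*0.03 + 66.1*0.02 + 5.4*0.04 + 60*0.06 + 60*0.10 = 15.449 sabins.
Volume V = 10 × 6 × 3 = 180 m³.
Sabine: RT60 = 0.161 × 180 / 15.449 = 1.876 s.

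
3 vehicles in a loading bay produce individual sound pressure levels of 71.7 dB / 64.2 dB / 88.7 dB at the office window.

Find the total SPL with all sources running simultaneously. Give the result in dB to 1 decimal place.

Converting to relative power and adding: 10^(71.7/10) + 10^(64.2/10) + 10^(88.7/10) = 7.587e+08.
Back to dB: 10·log₁₀ Σ = 88.8 dB.

88.8 dB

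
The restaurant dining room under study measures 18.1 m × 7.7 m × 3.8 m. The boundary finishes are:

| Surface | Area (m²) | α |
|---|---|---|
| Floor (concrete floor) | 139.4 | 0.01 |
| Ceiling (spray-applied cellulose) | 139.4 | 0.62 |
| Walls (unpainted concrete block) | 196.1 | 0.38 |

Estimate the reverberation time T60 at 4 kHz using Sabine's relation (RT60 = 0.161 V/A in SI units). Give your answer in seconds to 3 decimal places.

Equivalent absorption area: A = 139.4×0.01 + 139.4×0.62 + 196.1×0.38 = 162.340 m².
Room volume: 529.606 m³.
T = 0.161 V/A = 0.161·529.606/162.340 = 0.525 s.

0.525 sec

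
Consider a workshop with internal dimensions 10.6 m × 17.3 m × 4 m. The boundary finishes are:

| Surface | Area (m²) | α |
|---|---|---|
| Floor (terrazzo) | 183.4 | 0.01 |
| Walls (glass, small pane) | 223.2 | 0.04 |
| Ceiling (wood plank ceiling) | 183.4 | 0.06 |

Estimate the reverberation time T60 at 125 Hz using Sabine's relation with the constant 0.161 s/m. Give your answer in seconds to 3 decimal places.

5.426 s

Summing Sᵢαᵢ: 1.834 + 8.928 + 11.004 → A = 21.766 sabins.
Room volume: 733.52 m³.
T = 0.161 V/A = 0.161·733.52/21.766 = 5.426 s.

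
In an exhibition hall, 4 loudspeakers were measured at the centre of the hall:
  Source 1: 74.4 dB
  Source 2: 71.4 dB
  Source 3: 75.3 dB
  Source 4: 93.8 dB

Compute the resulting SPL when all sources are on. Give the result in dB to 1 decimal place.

93.9 dB

Converting to relative power and adding: 10^(74.4/10) + 10^(71.4/10) + 10^(75.3/10) + 10^(93.8/10) = 2.474e+09.
L_total = 10·log₁₀(2.474e+09) = 93.9 dB.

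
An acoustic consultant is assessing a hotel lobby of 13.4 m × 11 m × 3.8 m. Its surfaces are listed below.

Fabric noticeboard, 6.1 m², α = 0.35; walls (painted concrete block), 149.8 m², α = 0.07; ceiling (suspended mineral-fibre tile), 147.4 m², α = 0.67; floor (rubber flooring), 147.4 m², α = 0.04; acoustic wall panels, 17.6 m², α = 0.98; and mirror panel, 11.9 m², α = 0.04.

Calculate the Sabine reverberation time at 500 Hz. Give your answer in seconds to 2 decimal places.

A = Σ Sᵢαᵢ = 6.1×0.35 + 149.8×0.07 + 147.4×0.67 + 147.4×0.04 + 17.6×0.98 + 11.9×0.04 = 134.999 sabins.
Volume V = 13.4 × 11 × 3.8 = 560.12 m³.
Sabine: RT60 = 0.161 × 560.12 / 134.999 = 0.67 s.

0.67 seconds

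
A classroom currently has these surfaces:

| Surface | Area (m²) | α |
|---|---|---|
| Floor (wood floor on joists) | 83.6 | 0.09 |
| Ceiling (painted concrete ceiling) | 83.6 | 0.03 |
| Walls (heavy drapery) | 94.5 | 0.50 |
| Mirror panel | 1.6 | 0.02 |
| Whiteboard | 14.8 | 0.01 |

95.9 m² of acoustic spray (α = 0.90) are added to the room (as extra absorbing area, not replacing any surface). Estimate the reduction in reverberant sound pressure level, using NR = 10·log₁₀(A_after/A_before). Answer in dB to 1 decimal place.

Total absorption A_before = 83.6×0.09 + 83.6×0.03 + 94.5×0.50 + 1.6×0.02 + 14.8×0.01
  = 7.524 + 2.508 + 47.250 + 0.032 + 0.148 = 57.462 m² sabins.
Treatment contributes 95.9·0.90 = 86.310 sabins.
A_after = 57.462 + 86.310 = 143.772 sabins.
NR = 10·log₁₀(143.772/57.462) = 4.0 dB.

4.0 dB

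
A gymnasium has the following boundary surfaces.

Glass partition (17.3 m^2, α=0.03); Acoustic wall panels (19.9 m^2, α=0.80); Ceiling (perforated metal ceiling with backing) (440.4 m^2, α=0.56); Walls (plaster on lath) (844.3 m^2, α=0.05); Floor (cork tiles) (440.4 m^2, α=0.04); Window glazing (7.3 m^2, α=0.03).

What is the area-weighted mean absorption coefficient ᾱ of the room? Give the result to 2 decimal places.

0.18

Total surface area S = 1769.6 m^2.
Weighted sum Σ Sα = 323.113.
ᾱ = 323.113 / 1769.6 = 0.18.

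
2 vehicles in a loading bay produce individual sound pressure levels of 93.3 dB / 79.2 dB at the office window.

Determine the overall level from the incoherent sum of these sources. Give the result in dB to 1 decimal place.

Σ 10^(Lᵢ/10) = 2.221e+09.
Back to dB: 10·log₁₀ Σ = 93.5 dB.

93.5 dB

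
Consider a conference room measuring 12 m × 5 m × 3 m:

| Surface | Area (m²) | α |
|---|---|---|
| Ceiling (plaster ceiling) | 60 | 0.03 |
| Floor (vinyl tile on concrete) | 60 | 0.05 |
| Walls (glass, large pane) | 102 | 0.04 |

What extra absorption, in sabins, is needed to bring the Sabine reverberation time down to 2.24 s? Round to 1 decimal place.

4.1 sabins

Total absorption A₁ = 60×0.03 + 60×0.05 + 102×0.04
  = 1.800 + 3.000 + 4.080 = 8.880 m² sabins.
V = 180 m³. Required absorption A₂ = 0.161 × 180 / 2.24 = 12.937 sabins.
Shortfall: 12.937 − 8.880 = 4.1 sabins.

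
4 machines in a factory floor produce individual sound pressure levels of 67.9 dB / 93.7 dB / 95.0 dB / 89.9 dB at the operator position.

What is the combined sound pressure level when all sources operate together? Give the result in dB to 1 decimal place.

Converting to relative power and adding: 10^(67.9/10) + 10^(93.7/10) + 10^(95.0/10) + 10^(89.9/10) = 6.49e+09.
Back to dB: 10·log₁₀ Σ = 98.1 dB.

98.1 dB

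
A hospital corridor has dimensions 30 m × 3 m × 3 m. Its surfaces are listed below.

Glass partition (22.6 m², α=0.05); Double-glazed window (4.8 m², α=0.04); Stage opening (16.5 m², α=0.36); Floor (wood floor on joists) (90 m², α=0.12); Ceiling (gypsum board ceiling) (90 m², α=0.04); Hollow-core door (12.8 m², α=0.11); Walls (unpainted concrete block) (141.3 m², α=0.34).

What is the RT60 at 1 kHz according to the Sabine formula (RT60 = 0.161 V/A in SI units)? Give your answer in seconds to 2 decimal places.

Summing Sᵢαᵢ: 1.130 + 0.192 + 5.940 + 10.800 + 3.600 + 1.408 + 48.042 → A = 71.112 sabins.
Room volume: 270 m³.
T = 0.161 V/A = 0.161·270/71.112 = 0.61 s.

0.61 sec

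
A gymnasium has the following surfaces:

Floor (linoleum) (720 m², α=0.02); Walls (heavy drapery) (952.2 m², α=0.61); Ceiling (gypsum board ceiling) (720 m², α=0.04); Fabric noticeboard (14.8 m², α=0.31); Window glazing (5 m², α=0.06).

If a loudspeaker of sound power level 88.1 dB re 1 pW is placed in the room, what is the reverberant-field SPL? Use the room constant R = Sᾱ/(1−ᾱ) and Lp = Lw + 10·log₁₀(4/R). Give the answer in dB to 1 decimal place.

64.8 dB

A = 628.930 sabins; S = 2412.0 m².
ᾱ = 0.2608, so room constant R = A/(1−ᾱ) = 850.825 m².
Lp = 88.1 + 10·log₁₀(4/850.825) = 88.1 + (-23.28) = 64.8 dB.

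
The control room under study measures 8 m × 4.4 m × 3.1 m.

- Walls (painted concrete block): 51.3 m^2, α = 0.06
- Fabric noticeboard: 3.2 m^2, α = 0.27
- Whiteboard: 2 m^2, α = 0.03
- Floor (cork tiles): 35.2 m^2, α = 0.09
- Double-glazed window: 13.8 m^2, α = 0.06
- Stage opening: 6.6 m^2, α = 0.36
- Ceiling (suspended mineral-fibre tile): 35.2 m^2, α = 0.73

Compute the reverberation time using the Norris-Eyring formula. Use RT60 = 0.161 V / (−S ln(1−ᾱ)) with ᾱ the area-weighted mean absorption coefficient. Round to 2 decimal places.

Total surface area S = 51.3 + 3.2 + 2 + 35.2 + 13.8 + 6.6 + 35.2 = 147.3 m^2.
Σ(Sᵢαᵢ) = 51.3×0.06 + 3.2×0.27 + 2×0.03 + 35.2×0.09 + 13.8×0.06 + 6.6×0.36 + 35.2×0.73 = 36.070.
Mean coefficient ᾱ = A/S = 0.2449.
Eyring denominator: −S ln(1−ᾱ) = 41.377.
V = 8 × 4.4 × 3.1 = 109.12 m³.
T = 0.161·V/[−S·ln(1−ᾱ)] = 0.161·109.12/41.377 = 0.42 s.

0.42 seconds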